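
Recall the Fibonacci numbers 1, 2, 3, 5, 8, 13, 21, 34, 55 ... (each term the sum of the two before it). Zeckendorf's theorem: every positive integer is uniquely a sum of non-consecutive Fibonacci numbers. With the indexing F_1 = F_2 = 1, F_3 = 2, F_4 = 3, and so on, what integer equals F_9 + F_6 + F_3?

F_9 + F_6 + F_3 = 34 + 8 + 2 = 44.

44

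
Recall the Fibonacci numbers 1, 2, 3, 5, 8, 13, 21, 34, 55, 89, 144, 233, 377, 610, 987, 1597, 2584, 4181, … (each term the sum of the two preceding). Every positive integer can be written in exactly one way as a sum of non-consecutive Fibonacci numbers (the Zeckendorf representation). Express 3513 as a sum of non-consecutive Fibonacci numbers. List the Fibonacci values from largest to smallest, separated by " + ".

Greedily peel off the largest Fibonacci term at each step:
subtract 2584 from 3513: 929 remains
subtract 610 from 929: 319 remains
subtract 233 from 319: 86 remains
subtract 55 from 86: 31 remains
subtract 21 from 31: 10 remains
subtract 8 from 10: 2 remains
subtract 2 from 2: 0 remains
So 3513 = 2584 + 610 + 233 + 55 + 21 + 8 + 2, with no two terms consecutive in the sequence.

2584 + 610 + 233 + 55 + 21 + 8 + 2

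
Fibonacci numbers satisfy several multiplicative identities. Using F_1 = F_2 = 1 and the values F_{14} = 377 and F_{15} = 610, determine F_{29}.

514229

By F_{2k+1} = F_k² + F_{k+1}²: F_{29} = 377² + 610² = 142129 + 372100 = 514229.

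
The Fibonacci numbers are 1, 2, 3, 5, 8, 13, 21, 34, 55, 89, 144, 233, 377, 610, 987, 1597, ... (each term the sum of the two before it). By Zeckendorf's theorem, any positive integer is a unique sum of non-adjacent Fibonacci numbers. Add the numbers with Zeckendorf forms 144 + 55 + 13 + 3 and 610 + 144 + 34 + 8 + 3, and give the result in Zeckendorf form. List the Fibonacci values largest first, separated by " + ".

The two numbers are 215 and 799, so their sum is 1014.
1014: greatest Fibonacci not exceeding it is 987, leaving 27
27: greatest Fibonacci not exceeding it is 21, leaving 6
6: greatest Fibonacci not exceeding it is 5, leaving 1
1: greatest Fibonacci not exceeding it is 1, leaving 0

987 + 21 + 5 + 1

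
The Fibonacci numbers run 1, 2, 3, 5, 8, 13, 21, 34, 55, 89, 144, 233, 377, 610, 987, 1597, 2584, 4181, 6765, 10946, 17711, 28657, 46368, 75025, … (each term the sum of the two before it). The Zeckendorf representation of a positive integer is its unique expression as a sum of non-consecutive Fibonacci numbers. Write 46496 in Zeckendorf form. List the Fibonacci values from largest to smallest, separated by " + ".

46368 + 89 + 34 + 5

Greedily peel off the largest Fibonacci term at each step:
46496 − 46368 = 128
128 − 89 = 39
39 − 34 = 5
5 − 5 = 0
So 46496 = 46368 + 89 + 34 + 5, with no two terms consecutive in the sequence.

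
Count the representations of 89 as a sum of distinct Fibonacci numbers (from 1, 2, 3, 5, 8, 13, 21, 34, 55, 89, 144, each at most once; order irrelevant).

Each representation comes from the Zeckendorf form by replacing some F_k with F_{k−1} + F_{k−2} where possible.
89 = 89 = 55+34 = 55+21+13 = 55+21+8+5 = 55+21+8+3+2 — 5 representations.

5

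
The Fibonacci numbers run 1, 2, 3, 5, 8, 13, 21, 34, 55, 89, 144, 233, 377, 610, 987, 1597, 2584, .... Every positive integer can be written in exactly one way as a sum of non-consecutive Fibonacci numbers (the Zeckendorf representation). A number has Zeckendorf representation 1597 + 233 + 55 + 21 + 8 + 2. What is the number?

1597 + 233 + 55 + 21 + 8 + 2 = 1916.

1916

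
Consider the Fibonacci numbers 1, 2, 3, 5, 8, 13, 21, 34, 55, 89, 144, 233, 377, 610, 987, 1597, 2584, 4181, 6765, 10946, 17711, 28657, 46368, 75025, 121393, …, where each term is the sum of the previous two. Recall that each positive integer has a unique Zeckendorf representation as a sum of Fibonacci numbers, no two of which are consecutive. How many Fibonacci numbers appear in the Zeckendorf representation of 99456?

9

99456: greatest Fibonacci not exceeding it is 75025, leaving 24431
24431: greatest Fibonacci not exceeding it is 17711, leaving 6720
6720: greatest Fibonacci not exceeding it is 4181, leaving 2539
2539: greatest Fibonacci not exceeding it is 1597, leaving 942
942: greatest Fibonacci not exceeding it is 610, leaving 332
332: greatest Fibonacci not exceeding it is 233, leaving 99
99: greatest Fibonacci not exceeding it is 89, leaving 10
10: greatest Fibonacci not exceeding it is 8, leaving 2
2: greatest Fibonacci not exceeding it is 2, leaving 0
99456 = 75025 + 17711 + 4181 + 1597 + 610 + 233 + 89 + 8 + 2, which has 9 terms.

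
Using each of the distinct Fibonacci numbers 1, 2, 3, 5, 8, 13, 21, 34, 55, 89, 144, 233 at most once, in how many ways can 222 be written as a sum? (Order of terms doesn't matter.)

222 = 144+55+21+2 = 144+55+13+8+2 = 144+55+13+5+3+2 = … (4 more), for 7 in all.

7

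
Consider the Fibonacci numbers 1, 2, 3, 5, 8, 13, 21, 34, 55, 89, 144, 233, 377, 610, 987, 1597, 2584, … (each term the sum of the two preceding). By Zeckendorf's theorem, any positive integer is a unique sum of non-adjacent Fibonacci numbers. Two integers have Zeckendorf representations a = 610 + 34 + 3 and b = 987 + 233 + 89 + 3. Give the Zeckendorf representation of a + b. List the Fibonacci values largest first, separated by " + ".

1597 + 233 + 89 + 34 + 5 + 1

The two numbers are 647 and 1312, so their sum is 1959.
1959 − 1597 = 362
362 − 233 = 129
129 − 89 = 40
40 − 34 = 6
6 − 5 = 1
1 − 1 = 0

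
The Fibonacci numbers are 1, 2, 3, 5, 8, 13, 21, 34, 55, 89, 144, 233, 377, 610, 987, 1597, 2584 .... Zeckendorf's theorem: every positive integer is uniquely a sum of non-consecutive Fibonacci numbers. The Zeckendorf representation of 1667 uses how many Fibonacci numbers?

take 1597 (≤ 1667); 1667 − 1597 = 70
take 55 (≤ 70); 70 − 55 = 15
take 13 (≤ 15); 15 − 13 = 2
take 2 (≤ 2); 2 − 2 = 0
1667 = 1597 + 55 + 13 + 2, which has 4 terms.

4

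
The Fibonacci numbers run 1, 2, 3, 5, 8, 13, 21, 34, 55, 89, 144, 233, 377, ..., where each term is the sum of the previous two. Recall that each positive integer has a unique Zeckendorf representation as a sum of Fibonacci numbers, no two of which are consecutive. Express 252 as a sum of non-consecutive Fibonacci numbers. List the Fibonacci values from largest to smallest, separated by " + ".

subtract 233 from 252: 19 remains
subtract 13 from 19: 6 remains
subtract 5 from 6: 1 remains
subtract 1 from 1: 0 remains
So 252 = 233 + 13 + 5 + 1, with no two terms consecutive in the sequence.

233 + 13 + 5 + 1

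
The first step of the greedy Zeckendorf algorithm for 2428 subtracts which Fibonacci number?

1597 ≤ 2428 < 2584, so the largest Fibonacci number not exceeding 2428 is 1597.

1597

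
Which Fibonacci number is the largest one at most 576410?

514229 ≤ 576410 < 832040, so the largest Fibonacci number not exceeding 576410 is 514229.

514229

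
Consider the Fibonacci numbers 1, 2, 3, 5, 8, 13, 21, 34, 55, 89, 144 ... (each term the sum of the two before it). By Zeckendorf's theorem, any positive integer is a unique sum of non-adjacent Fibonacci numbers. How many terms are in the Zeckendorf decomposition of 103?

Greedy algorithm:
largest Fibonacci ≤ 103 is 89; 103 − 89 = 14
largest Fibonacci ≤ 14 is 13; 14 − 13 = 1
largest Fibonacci ≤ 1 is 1; 1 − 1 = 0
103 = 89 + 13 + 1, which has 3 terms.

3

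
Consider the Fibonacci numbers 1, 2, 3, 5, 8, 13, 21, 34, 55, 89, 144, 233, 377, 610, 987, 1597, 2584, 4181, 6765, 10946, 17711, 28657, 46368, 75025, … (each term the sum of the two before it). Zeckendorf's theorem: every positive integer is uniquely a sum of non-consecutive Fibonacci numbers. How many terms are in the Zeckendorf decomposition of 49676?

7

Greedy algorithm:
46368 ≤ 49676 < 75025, so take 46368; remainder 3308
2584 ≤ 3308 < 4181, so take 2584; remainder 724
610 ≤ 724 < 987, so take 610; remainder 114
89 ≤ 114 < 144, so take 89; remainder 25
21 ≤ 25 < 34, so take 21; remainder 4
3 ≤ 4 < 5, so take 3; remainder 1
1 ≤ 1 < 2, so take 1; remainder 0
49676 = 46368 + 2584 + 610 + 89 + 21 + 3 + 1, which has 7 terms.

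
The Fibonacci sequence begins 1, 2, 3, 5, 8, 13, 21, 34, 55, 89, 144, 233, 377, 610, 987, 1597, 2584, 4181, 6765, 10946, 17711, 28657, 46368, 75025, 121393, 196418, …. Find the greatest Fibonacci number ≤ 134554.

121393 ≤ 134554 < 196418, so the largest Fibonacci number not exceeding 134554 is 121393.

121393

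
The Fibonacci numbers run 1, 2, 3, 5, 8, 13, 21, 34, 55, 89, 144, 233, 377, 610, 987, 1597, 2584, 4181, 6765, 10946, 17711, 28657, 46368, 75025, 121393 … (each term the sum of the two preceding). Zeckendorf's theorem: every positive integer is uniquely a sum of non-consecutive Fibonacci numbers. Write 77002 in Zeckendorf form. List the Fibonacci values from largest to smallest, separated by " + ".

75025 + 1597 + 377 + 3

subtract 75025 from 77002: 1977 remains
subtract 1597 from 1977: 380 remains
subtract 377 from 380: 3 remains
subtract 3 from 3: 0 remains
So 77002 = 75025 + 1597 + 377 + 3, with no two terms consecutive in the sequence.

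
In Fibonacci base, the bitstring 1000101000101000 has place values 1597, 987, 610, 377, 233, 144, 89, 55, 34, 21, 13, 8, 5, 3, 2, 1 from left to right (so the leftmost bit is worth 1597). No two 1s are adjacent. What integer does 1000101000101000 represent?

1937

Summing the place values of the 1 bits: 1597 + 233 + 89 + 13 + 5 = 1937.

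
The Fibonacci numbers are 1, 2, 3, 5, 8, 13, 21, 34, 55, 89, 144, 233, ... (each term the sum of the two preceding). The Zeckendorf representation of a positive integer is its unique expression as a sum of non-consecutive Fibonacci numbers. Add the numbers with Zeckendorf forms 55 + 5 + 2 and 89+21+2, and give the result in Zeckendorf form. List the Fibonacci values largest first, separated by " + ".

The two numbers are 62 and 112, so their sum is 174.
Greedily peel off the largest Fibonacci term at each step:
subtract 144 from 174: 30 remains
subtract 21 from 30: 9 remains
subtract 8 from 9: 1 remains
subtract 1 from 1: 0 remains

144 + 21 + 8 + 1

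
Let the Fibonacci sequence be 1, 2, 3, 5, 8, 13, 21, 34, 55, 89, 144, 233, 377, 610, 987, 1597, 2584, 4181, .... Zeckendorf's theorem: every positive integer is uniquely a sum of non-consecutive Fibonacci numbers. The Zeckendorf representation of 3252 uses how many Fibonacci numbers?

4

Greedy algorithm:
subtract 2584 from 3252: 668 remains
subtract 610 from 668: 58 remains
subtract 55 from 58: 3 remains
subtract 3 from 3: 0 remains
3252 = 2584 + 610 + 55 + 3, which has 4 terms.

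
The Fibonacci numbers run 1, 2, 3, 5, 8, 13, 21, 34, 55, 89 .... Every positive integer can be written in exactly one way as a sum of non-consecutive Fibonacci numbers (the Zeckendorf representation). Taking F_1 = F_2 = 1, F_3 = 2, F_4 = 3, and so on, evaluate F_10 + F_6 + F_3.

F_10 + F_6 + F_3 = 55 + 8 + 2 = 65.

65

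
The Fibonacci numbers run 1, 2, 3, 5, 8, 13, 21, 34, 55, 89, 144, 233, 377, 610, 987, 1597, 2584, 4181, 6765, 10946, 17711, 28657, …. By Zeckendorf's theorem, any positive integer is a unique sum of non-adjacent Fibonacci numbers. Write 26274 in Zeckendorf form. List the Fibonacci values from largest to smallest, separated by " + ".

17711 + 6765 + 1597 + 144 + 55 + 2

26274: greatest Fibonacci not exceeding it is 17711, leaving 8563
8563: greatest Fibonacci not exceeding it is 6765, leaving 1798
1798: greatest Fibonacci not exceeding it is 1597, leaving 201
201: greatest Fibonacci not exceeding it is 144, leaving 57
57: greatest Fibonacci not exceeding it is 55, leaving 2
2: greatest Fibonacci not exceeding it is 2, leaving 0
So 26274 = 17711 + 6765 + 1597 + 144 + 55 + 2, with no two terms consecutive in the sequence.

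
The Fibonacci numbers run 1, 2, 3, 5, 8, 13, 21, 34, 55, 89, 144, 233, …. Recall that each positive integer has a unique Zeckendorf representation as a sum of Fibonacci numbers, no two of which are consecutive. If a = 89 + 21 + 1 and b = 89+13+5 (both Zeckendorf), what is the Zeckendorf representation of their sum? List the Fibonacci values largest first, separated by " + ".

The two numbers are 111 and 107, so their sum is 218.
Greedy algorithm:
subtract 144 from 218: 74 remains
subtract 55 from 74: 19 remains
subtract 13 from 19: 6 remains
subtract 5 from 6: 1 remains
subtract 1 from 1: 0 remains

144 + 55 + 13 + 5 + 1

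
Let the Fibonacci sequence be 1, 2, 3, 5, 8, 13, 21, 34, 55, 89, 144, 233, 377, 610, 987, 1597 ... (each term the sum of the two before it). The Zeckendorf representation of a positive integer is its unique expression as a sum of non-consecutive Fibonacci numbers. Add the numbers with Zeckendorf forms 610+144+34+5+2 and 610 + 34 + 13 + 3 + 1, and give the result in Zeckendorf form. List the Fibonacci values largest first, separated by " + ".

The two numbers are 795 and 661, so their sum is 1456.
Repeatedly subtract the largest Fibonacci number that fits:
1456 − 987 = 469
469 − 377 = 92
92 − 89 = 3
3 − 3 = 0

987 + 377 + 89 + 3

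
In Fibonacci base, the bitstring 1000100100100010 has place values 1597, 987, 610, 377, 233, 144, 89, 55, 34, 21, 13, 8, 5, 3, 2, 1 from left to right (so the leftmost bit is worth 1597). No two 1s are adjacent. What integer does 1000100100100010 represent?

Summing the place values of the 1 bits: 1597 + 233 + 55 + 13 + 2 = 1900.

1900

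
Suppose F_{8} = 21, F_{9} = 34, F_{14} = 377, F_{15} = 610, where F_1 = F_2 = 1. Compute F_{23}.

By the addition formula F_{m+n} = F_m F_{n+1} + F_{m−1} F_n with m=9, n=14: F_{23} = 34·610 + 21·377 = 20740 + 7917 = 28657.

28657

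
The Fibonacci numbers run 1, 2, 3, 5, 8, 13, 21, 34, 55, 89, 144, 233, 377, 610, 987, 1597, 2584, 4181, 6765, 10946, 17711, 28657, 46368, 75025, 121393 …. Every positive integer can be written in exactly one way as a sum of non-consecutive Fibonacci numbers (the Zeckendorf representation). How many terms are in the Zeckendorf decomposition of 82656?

6

82656: greatest Fibonacci not exceeding it is 75025, leaving 7631
7631: greatest Fibonacci not exceeding it is 6765, leaving 866
866: greatest Fibonacci not exceeding it is 610, leaving 256
256: greatest Fibonacci not exceeding it is 233, leaving 23
23: greatest Fibonacci not exceeding it is 21, leaving 2
2: greatest Fibonacci not exceeding it is 2, leaving 0
82656 = 75025 + 6765 + 610 + 233 + 21 + 2, which has 6 terms.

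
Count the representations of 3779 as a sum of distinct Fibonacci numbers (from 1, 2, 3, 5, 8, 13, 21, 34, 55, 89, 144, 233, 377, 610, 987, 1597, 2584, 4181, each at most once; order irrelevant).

30

Starting from the Zeckendorf form and repeatedly splitting a term F_k into F_{k−1} + F_{k−2} (when neither is already used) reaches every representation.
3779 = 2584+987+144+55+8+1 = 2584+987+144+55+5+3+1 = 2584+987+144+34+21+8+1 = 2584+610+377+144+55+8+1 = … (26 more), for 30 in all.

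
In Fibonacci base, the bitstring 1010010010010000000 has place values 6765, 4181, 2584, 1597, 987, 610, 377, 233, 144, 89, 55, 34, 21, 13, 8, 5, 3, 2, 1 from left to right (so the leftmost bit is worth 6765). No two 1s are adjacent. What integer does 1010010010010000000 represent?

Summing the place values of the 1 bits: 6765 + 2584 + 610 + 144 + 34 = 10137.

10137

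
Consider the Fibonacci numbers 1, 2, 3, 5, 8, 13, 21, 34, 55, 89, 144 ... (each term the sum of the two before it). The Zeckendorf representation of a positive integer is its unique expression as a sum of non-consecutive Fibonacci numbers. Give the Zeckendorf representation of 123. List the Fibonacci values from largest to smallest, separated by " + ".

Repeatedly subtract the largest Fibonacci number that fits:
largest Fibonacci ≤ 123 is 89; 123 − 89 = 34
largest Fibonacci ≤ 34 is 34; 34 − 34 = 0
So 123 = 89 + 34, with no two terms consecutive in the sequence.

89 + 34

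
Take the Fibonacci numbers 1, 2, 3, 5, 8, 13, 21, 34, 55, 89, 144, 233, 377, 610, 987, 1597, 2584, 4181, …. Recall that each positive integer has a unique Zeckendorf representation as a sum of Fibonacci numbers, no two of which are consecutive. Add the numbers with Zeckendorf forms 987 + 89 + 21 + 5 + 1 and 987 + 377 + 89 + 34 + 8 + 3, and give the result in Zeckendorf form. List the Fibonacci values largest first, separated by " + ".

2584 + 13 + 3 + 1

The two numbers are 1103 and 1498, so their sum is 2601.
take 2584 (≤ 2601); 2601 − 2584 = 17
take 13 (≤ 17); 17 − 13 = 4
take 3 (≤ 4); 4 − 3 = 1
take 1 (≤ 1); 1 − 1 = 0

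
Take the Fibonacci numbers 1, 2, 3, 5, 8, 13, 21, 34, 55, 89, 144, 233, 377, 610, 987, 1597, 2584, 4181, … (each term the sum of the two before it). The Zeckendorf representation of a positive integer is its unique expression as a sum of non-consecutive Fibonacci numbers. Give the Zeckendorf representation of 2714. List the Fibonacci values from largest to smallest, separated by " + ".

2584 + 89 + 34 + 5 + 2

largest Fibonacci ≤ 2714 is 2584; 2714 − 2584 = 130
largest Fibonacci ≤ 130 is 89; 130 − 89 = 41
largest Fibonacci ≤ 41 is 34; 41 − 34 = 7
largest Fibonacci ≤ 7 is 5; 7 − 5 = 2
largest Fibonacci ≤ 2 is 2; 2 − 2 = 0
So 2714 = 2584 + 89 + 34 + 5 + 2, with no two terms consecutive in the sequence.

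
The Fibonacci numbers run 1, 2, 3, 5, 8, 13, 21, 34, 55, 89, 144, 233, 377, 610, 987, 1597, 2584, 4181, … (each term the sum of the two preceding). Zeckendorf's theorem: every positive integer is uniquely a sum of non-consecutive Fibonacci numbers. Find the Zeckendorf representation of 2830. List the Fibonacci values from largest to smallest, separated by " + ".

Greedy algorithm:
subtract 2584 from 2830: 246 remains
subtract 233 from 246: 13 remains
subtract 13 from 13: 0 remains
So 2830 = 2584 + 233 + 13, with no two terms consecutive in the sequence.

2584 + 233 + 13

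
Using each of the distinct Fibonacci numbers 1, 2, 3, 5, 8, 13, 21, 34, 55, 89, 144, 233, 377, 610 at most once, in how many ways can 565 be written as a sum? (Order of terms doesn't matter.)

12

565 = 377+144+34+8+2 = 377+144+34+5+3+2 = 377+144+21+13+8+2 = 377+89+55+34+8+2 = 377+144+21+13+5+3+2 = … (7 more), for 12 in all.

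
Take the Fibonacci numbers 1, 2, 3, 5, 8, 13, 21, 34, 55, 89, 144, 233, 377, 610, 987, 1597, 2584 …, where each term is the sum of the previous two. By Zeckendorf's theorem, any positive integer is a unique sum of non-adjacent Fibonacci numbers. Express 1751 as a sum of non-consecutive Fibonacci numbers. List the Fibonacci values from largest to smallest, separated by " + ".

1597 + 144 + 8 + 2

Greedily peel off the largest Fibonacci term at each step:
1597 ≤ 1751 < 2584, so take 1597; remainder 154
144 ≤ 154 < 233, so take 144; remainder 10
8 ≤ 10 < 13, so take 8; remainder 2
2 ≤ 2 < 3, so take 2; remainder 0
So 1751 = 1597 + 144 + 8 + 2, with no two terms consecutive in the sequence.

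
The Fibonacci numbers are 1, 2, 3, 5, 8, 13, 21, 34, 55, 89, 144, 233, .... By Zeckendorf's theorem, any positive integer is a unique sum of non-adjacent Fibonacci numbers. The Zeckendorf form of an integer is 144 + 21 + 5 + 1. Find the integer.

144 + 21 + 5 + 1 = 171.

171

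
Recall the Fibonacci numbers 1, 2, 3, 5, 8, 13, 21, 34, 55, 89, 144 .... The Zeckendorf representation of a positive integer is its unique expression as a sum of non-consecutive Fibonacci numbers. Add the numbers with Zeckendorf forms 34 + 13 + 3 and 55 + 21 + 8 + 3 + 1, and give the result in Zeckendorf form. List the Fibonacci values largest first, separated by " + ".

The two numbers are 50 and 88, so their sum is 138.
Greedy algorithm:
89 ≤ 138 < 144, so take 89; remainder 49
34 ≤ 49 < 55, so take 34; remainder 15
13 ≤ 15 < 21, so take 13; remainder 2
2 ≤ 2 < 3, so take 2; remainder 0

89 + 34 + 13 + 2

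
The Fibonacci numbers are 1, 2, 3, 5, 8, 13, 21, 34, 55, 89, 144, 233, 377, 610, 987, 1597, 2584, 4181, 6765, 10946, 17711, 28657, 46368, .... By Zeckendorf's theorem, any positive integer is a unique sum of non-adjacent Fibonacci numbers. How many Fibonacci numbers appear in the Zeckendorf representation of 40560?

8

Repeatedly subtract the largest Fibonacci number that fits:
28657 ≤ 40560 < 46368, so take 28657; remainder 11903
10946 ≤ 11903 < 17711, so take 10946; remainder 957
610 ≤ 957 < 987, so take 610; remainder 347
233 ≤ 347 < 377, so take 233; remainder 114
89 ≤ 114 < 144, so take 89; remainder 25
21 ≤ 25 < 34, so take 21; remainder 4
3 ≤ 4 < 5, so take 3; remainder 1
1 ≤ 1 < 2, so take 1; remainder 0
40560 = 28657 + 10946 + 610 + 233 + 89 + 21 + 3 + 1, which has 8 terms.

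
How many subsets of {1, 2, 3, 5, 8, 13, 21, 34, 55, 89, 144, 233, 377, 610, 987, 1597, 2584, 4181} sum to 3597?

32

Starting from the Zeckendorf form and repeatedly splitting a term F_k into F_{k−1} + F_{k−2} (when neither is already used) reaches every representation.
3597 = 2584+987+21+5 = 2584+987+21+3+2 = 2584+987+13+8+5 = 2584+610+377+21+5 = 2584+987+13+8+3+2 = … (27 more), for 32 in all.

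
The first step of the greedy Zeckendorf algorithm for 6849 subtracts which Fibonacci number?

6765 ≤ 6849 < 10946, so the largest Fibonacci number not exceeding 6849 is 6765.

6765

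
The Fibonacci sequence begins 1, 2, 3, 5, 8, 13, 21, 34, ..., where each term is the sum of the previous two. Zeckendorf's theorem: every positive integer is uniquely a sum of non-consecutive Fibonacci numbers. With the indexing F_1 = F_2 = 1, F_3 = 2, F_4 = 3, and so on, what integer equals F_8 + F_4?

F_8 + F_4 = 21 + 3 = 24.

24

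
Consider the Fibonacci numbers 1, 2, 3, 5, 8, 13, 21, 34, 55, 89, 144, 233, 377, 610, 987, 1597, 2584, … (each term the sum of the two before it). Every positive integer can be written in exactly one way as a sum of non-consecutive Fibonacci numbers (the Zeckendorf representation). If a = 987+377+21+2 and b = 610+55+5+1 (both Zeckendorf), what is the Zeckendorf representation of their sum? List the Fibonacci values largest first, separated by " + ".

The two numbers are 1387 and 671, so their sum is 2058.
2058 − 1597 = 461
461 − 377 = 84
84 − 55 = 29
29 − 21 = 8
8 − 8 = 0

1597 + 377 + 55 + 21 + 8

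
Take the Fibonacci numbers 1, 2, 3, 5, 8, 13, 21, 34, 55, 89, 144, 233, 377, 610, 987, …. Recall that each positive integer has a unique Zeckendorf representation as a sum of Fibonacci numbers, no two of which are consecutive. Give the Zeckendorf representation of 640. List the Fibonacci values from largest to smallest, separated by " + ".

610 ≤ 640 < 987, so take 610; remainder 30
21 ≤ 30 < 34, so take 21; remainder 9
8 ≤ 9 < 13, so take 8; remainder 1
1 ≤ 1 < 2, so take 1; remainder 0
So 640 = 610 + 21 + 8 + 1, with no two terms consecutive in the sequence.

610 + 21 + 8 + 1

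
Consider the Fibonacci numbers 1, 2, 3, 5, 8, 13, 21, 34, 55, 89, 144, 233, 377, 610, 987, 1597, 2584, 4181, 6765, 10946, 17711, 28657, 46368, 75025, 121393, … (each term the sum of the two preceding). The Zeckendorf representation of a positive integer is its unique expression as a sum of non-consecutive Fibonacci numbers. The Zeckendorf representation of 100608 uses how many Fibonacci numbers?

subtract 75025 from 100608: 25583 remains
subtract 17711 from 25583: 7872 remains
subtract 6765 from 7872: 1107 remains
subtract 987 from 1107: 120 remains
subtract 89 from 120: 31 remains
subtract 21 from 31: 10 remains
subtract 8 from 10: 2 remains
subtract 2 from 2: 0 remains
100608 = 75025 + 17711 + 6765 + 987 + 89 + 21 + 8 + 2, which has 8 terms.

8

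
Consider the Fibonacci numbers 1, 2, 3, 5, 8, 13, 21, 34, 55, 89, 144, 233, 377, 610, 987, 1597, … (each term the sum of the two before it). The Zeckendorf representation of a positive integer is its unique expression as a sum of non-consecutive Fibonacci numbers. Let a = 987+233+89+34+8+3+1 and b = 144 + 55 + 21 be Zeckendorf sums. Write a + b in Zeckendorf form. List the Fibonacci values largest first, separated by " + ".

987 + 377 + 144 + 55 + 8 + 3 + 1

The two numbers are 1355 and 220, so their sum is 1575.
Greedily peel off the largest Fibonacci term at each step:
largest Fibonacci ≤ 1575 is 987; 1575 − 987 = 588
largest Fibonacci ≤ 588 is 377; 588 − 377 = 211
largest Fibonacci ≤ 211 is 144; 211 − 144 = 67
largest Fibonacci ≤ 67 is 55; 67 − 55 = 12
largest Fibonacci ≤ 12 is 8; 12 − 8 = 4
largest Fibonacci ≤ 4 is 3; 4 − 3 = 1
largest Fibonacci ≤ 1 is 1; 1 − 1 = 0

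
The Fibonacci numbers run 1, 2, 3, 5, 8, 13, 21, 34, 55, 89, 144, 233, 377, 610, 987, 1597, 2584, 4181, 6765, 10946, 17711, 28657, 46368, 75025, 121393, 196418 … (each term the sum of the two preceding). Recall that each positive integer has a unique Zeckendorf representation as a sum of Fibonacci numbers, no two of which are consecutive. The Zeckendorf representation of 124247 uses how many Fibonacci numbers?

5

take 121393 (≤ 124247); 124247 − 121393 = 2854
take 2584 (≤ 2854); 2854 − 2584 = 270
take 233 (≤ 270); 270 − 233 = 37
take 34 (≤ 37); 37 − 34 = 3
take 3 (≤ 3); 3 − 3 = 0
124247 = 121393 + 2584 + 233 + 34 + 3, which has 5 terms.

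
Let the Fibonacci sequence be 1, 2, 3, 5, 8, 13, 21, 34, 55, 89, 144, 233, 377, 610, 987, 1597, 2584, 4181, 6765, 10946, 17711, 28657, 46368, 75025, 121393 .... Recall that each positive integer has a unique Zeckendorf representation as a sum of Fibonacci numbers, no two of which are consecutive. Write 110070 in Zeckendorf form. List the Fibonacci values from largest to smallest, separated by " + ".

75025 + 28657 + 4181 + 1597 + 610

Repeatedly subtract the largest Fibonacci number that fits:
75025 ≤ 110070 < 121393, so take 75025; remainder 35045
28657 ≤ 35045 < 46368, so take 28657; remainder 6388
4181 ≤ 6388 < 6765, so take 4181; remainder 2207
1597 ≤ 2207 < 2584, so take 1597; remainder 610
610 ≤ 610 < 987, so take 610; remainder 0
So 110070 = 75025 + 28657 + 4181 + 1597 + 610, with no two terms consecutive in the sequence.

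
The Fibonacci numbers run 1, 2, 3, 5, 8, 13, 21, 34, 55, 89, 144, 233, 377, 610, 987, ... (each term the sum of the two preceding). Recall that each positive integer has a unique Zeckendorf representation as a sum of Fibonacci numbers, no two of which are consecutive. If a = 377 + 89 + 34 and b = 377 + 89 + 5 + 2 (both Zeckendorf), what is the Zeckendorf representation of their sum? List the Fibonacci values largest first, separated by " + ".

610 + 233 + 89 + 34 + 5 + 2

The two numbers are 500 and 473, so their sum is 973.
Repeatedly subtract the largest Fibonacci number that fits:
subtract 610 from 973: 363 remains
subtract 233 from 363: 130 remains
subtract 89 from 130: 41 remains
subtract 34 from 41: 7 remains
subtract 5 from 7: 2 remains
subtract 2 from 2: 0 remains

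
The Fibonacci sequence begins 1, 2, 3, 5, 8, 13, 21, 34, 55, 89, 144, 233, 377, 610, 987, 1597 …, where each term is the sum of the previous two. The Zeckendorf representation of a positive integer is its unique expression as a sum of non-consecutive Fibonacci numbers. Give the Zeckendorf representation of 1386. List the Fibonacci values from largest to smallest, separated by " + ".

987 + 377 + 21 + 1

largest Fibonacci ≤ 1386 is 987; 1386 − 987 = 399
largest Fibonacci ≤ 399 is 377; 399 − 377 = 22
largest Fibonacci ≤ 22 is 21; 22 − 21 = 1
largest Fibonacci ≤ 1 is 1; 1 − 1 = 0
So 1386 = 987 + 377 + 21 + 1, with no two terms consecutive in the sequence.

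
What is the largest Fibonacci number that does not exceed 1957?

1597 ≤ 1957 < 2584, so the largest Fibonacci number not exceeding 1957 is 1597.

1597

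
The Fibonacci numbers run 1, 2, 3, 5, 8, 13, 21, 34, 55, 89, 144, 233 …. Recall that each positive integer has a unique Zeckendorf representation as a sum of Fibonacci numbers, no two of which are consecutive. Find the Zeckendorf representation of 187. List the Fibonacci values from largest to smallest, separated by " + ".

subtract 144 from 187: 43 remains
subtract 34 from 43: 9 remains
subtract 8 from 9: 1 remains
subtract 1 from 1: 0 remains
So 187 = 144 + 34 + 8 + 1, with no two terms consecutive in the sequence.

144 + 34 + 8 + 1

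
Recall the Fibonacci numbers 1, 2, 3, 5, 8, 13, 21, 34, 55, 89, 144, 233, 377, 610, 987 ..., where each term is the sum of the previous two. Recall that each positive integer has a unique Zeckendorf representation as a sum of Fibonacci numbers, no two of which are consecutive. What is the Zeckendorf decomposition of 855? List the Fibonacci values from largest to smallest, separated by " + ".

610 + 233 + 8 + 3 + 1

610 ≤ 855 < 987, so take 610; remainder 245
233 ≤ 245 < 377, so take 233; remainder 12
8 ≤ 12 < 13, so take 8; remainder 4
3 ≤ 4 < 5, so take 3; remainder 1
1 ≤ 1 < 2, so take 1; remainder 0
So 855 = 610 + 233 + 8 + 3 + 1, with no two terms consecutive in the sequence.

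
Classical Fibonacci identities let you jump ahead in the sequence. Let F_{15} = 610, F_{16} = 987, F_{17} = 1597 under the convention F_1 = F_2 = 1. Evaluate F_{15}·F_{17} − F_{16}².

1

610·1597 − 987² = 974170 − 974169 = 1. (Cassini's identity: F_{k−1}F_{k+1} − F_k² = (−1)^k.)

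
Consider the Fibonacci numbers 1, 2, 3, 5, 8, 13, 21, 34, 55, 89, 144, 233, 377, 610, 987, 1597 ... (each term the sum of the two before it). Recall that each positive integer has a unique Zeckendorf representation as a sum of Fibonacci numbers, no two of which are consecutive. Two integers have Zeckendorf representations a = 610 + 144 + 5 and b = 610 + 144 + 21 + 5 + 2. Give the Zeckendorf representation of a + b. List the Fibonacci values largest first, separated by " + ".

The two numbers are 759 and 782, so their sum is 1541.
1541 − 987 = 554
554 − 377 = 177
177 − 144 = 33
33 − 21 = 12
12 − 8 = 4
4 − 3 = 1
1 − 1 = 0

987 + 377 + 144 + 21 + 8 + 3 + 1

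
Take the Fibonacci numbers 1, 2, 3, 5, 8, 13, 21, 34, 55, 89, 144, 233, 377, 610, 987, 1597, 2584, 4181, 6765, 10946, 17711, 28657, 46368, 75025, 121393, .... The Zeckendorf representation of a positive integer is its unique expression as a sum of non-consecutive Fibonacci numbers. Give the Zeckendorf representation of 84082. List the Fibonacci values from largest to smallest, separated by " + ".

75025 ≤ 84082 < 121393, so take 75025; remainder 9057
6765 ≤ 9057 < 10946, so take 6765; remainder 2292
1597 ≤ 2292 < 2584, so take 1597; remainder 695
610 ≤ 695 < 987, so take 610; remainder 85
55 ≤ 85 < 89, so take 55; remainder 30
21 ≤ 30 < 34, so take 21; remainder 9
8 ≤ 9 < 13, so take 8; remainder 1
1 ≤ 1 < 2, so take 1; remainder 0
So 84082 = 75025 + 6765 + 1597 + 610 + 55 + 21 + 8 + 1, with no two terms consecutive in the sequence.

75025 + 6765 + 1597 + 610 + 55 + 21 + 8 + 1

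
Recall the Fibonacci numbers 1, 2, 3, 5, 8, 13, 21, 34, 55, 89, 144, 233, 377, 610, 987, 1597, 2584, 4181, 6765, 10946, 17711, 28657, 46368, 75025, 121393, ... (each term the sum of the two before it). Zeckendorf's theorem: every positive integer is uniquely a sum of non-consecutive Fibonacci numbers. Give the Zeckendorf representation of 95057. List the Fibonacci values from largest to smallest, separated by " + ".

subtract 75025 from 95057: 20032 remains
subtract 17711 from 20032: 2321 remains
subtract 1597 from 2321: 724 remains
subtract 610 from 724: 114 remains
subtract 89 from 114: 25 remains
subtract 21 from 25: 4 remains
subtract 3 from 4: 1 remains
subtract 1 from 1: 0 remains
So 95057 = 75025 + 17711 + 1597 + 610 + 89 + 21 + 3 + 1, with no two terms consecutive in the sequence.

75025 + 17711 + 1597 + 610 + 89 + 21 + 3 + 1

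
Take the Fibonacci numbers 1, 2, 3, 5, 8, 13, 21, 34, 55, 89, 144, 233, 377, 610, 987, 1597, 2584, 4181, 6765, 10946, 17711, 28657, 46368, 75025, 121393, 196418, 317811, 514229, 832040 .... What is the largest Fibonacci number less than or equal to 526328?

514229 ≤ 526328 < 832040, so the largest Fibonacci number not exceeding 526328 is 514229.

514229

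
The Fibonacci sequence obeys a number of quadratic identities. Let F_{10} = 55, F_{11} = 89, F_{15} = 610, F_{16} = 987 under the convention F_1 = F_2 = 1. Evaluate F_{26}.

121393

By the addition formula F_{m+n} = F_m F_{n+1} + F_{m−1} F_n with m=16, n=10: F_{26} = 987·89 + 610·55 = 87843 + 33550 = 121393.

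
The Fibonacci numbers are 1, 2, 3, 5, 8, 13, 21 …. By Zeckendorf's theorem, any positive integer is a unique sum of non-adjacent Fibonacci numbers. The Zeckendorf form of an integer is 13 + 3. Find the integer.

13 + 3 = 16.

16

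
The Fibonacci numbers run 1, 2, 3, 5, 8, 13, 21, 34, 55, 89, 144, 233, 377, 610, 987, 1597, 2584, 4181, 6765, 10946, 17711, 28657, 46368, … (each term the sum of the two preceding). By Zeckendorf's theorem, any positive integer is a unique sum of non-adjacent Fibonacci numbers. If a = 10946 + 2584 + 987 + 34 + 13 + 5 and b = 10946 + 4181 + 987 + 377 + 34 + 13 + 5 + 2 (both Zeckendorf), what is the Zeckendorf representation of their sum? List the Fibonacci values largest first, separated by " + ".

The two numbers are 14569 and 16545, so their sum is 31114.
Greedy algorithm:
largest Fibonacci ≤ 31114 is 28657; 31114 − 28657 = 2457
largest Fibonacci ≤ 2457 is 1597; 2457 − 1597 = 860
largest Fibonacci ≤ 860 is 610; 860 − 610 = 250
largest Fibonacci ≤ 250 is 233; 250 − 233 = 17
largest Fibonacci ≤ 17 is 13; 17 − 13 = 4
largest Fibonacci ≤ 4 is 3; 4 − 3 = 1
largest Fibonacci ≤ 1 is 1; 1 − 1 = 0

28657 + 1597 + 610 + 233 + 13 + 3 + 1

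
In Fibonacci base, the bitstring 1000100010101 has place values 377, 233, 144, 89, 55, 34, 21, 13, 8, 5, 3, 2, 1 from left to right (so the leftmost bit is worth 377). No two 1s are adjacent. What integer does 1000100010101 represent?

444

Summing the place values of the 1 bits: 377 + 55 + 8 + 3 + 1 = 444.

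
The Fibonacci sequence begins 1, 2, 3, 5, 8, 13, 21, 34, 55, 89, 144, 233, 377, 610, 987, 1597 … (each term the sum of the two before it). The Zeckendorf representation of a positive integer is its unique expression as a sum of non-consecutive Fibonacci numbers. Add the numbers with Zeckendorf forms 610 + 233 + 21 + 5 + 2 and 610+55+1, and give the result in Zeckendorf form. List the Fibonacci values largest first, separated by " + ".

The two numbers are 871 and 666, so their sum is 1537.
largest Fibonacci ≤ 1537 is 987; 1537 − 987 = 550
largest Fibonacci ≤ 550 is 377; 550 − 377 = 173
largest Fibonacci ≤ 173 is 144; 173 − 144 = 29
largest Fibonacci ≤ 29 is 21; 29 − 21 = 8
largest Fibonacci ≤ 8 is 8; 8 − 8 = 0

987 + 377 + 144 + 21 + 8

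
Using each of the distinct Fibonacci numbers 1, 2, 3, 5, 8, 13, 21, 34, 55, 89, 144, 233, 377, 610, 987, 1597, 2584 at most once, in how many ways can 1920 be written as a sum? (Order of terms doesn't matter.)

22

Starting from the Zeckendorf form and repeatedly splitting a term F_k into F_{k−1} + F_{k−2} (when neither is already used) reaches every representation.
1920 = 1597+233+89+1 = 1597+233+55+34+1 = 987+610+233+89+1 = 1597+233+55+21+13+1 = … (18 more), for 22 in all.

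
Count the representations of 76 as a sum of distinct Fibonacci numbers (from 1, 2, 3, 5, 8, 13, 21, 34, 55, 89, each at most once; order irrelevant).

7

Starting from the Zeckendorf form and repeatedly splitting a term F_k into F_{k−1} + F_{k−2} (when neither is already used) reaches every representation.
76 = 55+21 = 55+13+8 = 55+13+5+3 = … (4 more), for 7 in all.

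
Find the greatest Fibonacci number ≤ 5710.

4181 ≤ 5710 < 6765, so the largest Fibonacci number not exceeding 5710 is 4181.

4181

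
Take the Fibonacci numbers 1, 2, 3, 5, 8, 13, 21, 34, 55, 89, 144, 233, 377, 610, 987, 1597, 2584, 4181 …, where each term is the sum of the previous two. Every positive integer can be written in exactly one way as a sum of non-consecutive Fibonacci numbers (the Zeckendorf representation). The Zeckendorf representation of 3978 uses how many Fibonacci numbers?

3978: greatest Fibonacci not exceeding it is 2584, leaving 1394
1394: greatest Fibonacci not exceeding it is 987, leaving 407
407: greatest Fibonacci not exceeding it is 377, leaving 30
30: greatest Fibonacci not exceeding it is 21, leaving 9
9: greatest Fibonacci not exceeding it is 8, leaving 1
1: greatest Fibonacci not exceeding it is 1, leaving 0
3978 = 2584 + 987 + 377 + 21 + 8 + 1, which has 6 terms.

6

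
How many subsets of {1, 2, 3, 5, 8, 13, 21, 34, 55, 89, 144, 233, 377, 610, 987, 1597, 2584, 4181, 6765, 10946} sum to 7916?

Starting from the Zeckendorf form and repeatedly splitting a term F_k into F_{k−1} + F_{k−2} (when neither is already used) reaches every representation.
7916 = 6765+987+144+13+5+2 = 6765+987+89+55+13+5+2 = 6765+610+377+144+13+5+2 = 4181+2584+987+144+13+5+2 = … (17 more), for 21 in all.

21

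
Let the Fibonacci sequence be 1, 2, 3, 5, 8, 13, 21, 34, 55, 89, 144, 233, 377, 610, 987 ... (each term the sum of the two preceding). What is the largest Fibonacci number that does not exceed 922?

610 ≤ 922 < 987, so the largest Fibonacci number not exceeding 922 is 610.

610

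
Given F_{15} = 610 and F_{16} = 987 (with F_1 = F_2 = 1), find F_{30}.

By the doubling identity F_{2k} = F_k(2F_{k+1} − F_k): F_{30} = 610·(2·987 − 610) = 610·1364 = 832040.

832040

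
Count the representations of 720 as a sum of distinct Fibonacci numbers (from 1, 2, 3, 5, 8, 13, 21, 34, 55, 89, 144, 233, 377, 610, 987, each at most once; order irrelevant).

20

720 = 610+89+21 = 610+89+13+8 = 610+55+34+21 = 377+233+89+21 = 610+89+13+5+3 = … (15 more), for 20 in all.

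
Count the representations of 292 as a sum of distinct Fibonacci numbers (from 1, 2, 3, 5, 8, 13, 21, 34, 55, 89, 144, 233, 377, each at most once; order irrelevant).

6

Each representation comes from the Zeckendorf form by replacing some F_k with F_{k−1} + F_{k−2} where possible.
292 = 233+55+3+1 = 233+34+21+3+1 = 144+89+55+3+1 = 233+34+13+8+3+1 = … (2 more), for 6 in all.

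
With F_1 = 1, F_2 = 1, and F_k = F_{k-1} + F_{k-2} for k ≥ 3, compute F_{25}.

Iterating the recurrence up to F_{17} = 1597 and F_{16} = 987:
F_{18} = F_{17} + F_{16} = 1597 + 987 = 2584
F_{19} = F_{18} + F_{17} = 2584 + 1597 = 4181
F_{20} = F_{19} + F_{18} = 4181 + 2584 = 6765
F_{21} = F_{20} + F_{19} = 6765 + 4181 = 10946
F_{22} = F_{21} + F_{20} = 10946 + 6765 = 17711
F_{23} = F_{22} + F_{21} = 17711 + 10946 = 28657
F_{24} = F_{23} + F_{22} = 28657 + 17711 = 46368
F_{25} = F_{24} + F_{23} = 46368 + 28657 = 75025

75025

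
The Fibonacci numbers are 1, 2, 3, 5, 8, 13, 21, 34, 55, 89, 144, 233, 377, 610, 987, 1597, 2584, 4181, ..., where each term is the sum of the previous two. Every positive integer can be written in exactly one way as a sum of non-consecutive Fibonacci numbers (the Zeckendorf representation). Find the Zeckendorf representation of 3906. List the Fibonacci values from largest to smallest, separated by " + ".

Greedily peel off the largest Fibonacci term at each step:
3906 − 2584 = 1322
1322 − 987 = 335
335 − 233 = 102
102 − 89 = 13
13 − 13 = 0
So 3906 = 2584 + 987 + 233 + 89 + 13, with no two terms consecutive in the sequence.

2584 + 987 + 233 + 89 + 13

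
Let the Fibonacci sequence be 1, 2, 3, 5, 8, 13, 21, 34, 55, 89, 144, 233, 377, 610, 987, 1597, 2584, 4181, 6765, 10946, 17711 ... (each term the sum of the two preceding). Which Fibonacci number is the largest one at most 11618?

10946

10946 ≤ 11618 < 17711, so the largest Fibonacci number not exceeding 11618 is 10946.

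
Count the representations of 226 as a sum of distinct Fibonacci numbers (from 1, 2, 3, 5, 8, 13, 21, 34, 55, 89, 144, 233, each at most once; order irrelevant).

8

Each representation comes from the Zeckendorf form by replacing some F_k with F_{k−1} + F_{k−2} where possible.
226 = 144+55+21+5+1 = 144+55+21+3+2+1 = 144+55+13+8+5+1 = 144+55+13+8+3+2+1 = 144+34+21+13+8+5+1 = … (3 more), for 8 in all.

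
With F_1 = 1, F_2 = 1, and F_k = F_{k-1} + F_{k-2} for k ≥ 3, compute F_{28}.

Iterating the recurrence up to F_{23} = 28657 and F_{22} = 17711:
F_{24} = F_{23} + F_{22} = 28657 + 17711 = 46368
F_{25} = F_{24} + F_{23} = 46368 + 28657 = 75025
F_{26} = F_{25} + F_{24} = 75025 + 46368 = 121393
F_{27} = F_{26} + F_{25} = 121393 + 75025 = 196418
F_{28} = F_{27} + F_{26} = 196418 + 121393 = 317811

317811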